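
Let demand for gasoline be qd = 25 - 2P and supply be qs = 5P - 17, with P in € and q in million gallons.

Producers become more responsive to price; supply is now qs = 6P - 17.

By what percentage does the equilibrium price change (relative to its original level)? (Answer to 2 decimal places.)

-12.50

Initially, 25 - 2P = 5P - 17, so 42 = 7P and P = 6, q = 13.
The new curves are qd = 25 - 2P (demand) and qs = 6P - 17 (supply).
Setting them equal: 25 - 2P = 6P - 17 → 42 = 8P, so P = 5.25 and q = 14.5.
%ΔP = (5.25 − 6) / 6 × 100 = -12.50%.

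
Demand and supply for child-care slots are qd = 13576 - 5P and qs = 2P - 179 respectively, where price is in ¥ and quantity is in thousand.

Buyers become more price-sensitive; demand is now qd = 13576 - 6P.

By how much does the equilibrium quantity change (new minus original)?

Solve the original market: 13576 - 5P = 2P - 179, hence P = 1965 and q = 3751.
With the change applied: demand qd = 13576 - 6P, supply qs = 2P - 179.
Equate the new curves: 13576 - 6P = 2P - 179, giving 13755 = 8P, P = 1719.375, q = 3259.75.
Δq = 3259.75 − 3751 = -491.25.

-491.25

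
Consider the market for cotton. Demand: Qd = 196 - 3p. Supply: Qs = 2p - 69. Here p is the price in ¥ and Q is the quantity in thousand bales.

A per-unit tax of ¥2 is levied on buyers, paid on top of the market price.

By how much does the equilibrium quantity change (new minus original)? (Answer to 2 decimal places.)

Initially, 196 - 3p = 2p - 69, so 265 = 5p and p = 53, Q = 37.
Since buyers pay the price plus the tax, the effective demand curve becomes Qd = 190 - 3p.
Clearing the new market: 190 - 3p = 2p - 69, so p = 51.8 and Q = 34.6.
ΔQ = 34.6 − 37 = -2.40.

-2.40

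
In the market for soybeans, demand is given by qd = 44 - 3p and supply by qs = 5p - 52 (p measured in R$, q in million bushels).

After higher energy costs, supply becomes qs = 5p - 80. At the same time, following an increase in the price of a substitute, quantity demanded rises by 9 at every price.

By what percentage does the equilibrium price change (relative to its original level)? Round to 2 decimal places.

+38.54

Solve the original market: 44 - 3p = 5p - 52, hence p = 12 and q = 8.
The shock moves the curves to qd = 53 - 3p and qs = 5p - 80.
Equate the new curves: 53 - 3p = 5p - 80, giving 133 = 8p, p = 16.625, q = 3.125.
%Δp = (16.625 − 12) / 12 × 100 = +38.54%.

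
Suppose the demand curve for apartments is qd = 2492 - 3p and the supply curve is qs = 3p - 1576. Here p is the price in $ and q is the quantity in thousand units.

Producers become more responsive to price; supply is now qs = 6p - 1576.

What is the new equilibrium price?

Initially, 2492 - 3p = 3p - 1576, so 4068 = 6p and p = 678, q = 458.
With the change applied: demand qd = 2492 - 3p, supply qs = 6p - 1576.
Clearing the new market: 2492 - 3p = 6p - 1576, so p = 452 and q = 1136.

452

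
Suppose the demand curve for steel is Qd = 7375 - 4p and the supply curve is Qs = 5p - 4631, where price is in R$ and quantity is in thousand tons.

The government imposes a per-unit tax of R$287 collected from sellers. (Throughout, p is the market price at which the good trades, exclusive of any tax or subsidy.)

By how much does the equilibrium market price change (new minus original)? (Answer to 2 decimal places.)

Solve the original market: 7375 - 4p = 5p - 4631, hence p = 1334 and Q = 2039.
Since sellers keep the price net of the tax, the effective supply curve becomes Qs = 5p - 6066.
New equilibrium: 7375 - 4p = 5p - 6066 ⇒ 13441 = 9p ⇒ p = 13441/9 ≈ 1493.4444, Q = 12611/9 ≈ 1401.2222.
Δp = 1493.4444 − 1334 = +159.44.

+159.44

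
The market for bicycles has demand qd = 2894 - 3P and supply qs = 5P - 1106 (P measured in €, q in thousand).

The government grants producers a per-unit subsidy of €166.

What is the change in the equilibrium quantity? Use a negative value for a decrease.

Solve the original market: 2894 - 3P = 5P - 1106, hence P = 500 and q = 1394.
Since sellers receive the price plus the subsidy, the effective supply curve becomes qs = 5P - 276.
New equilibrium: 2894 - 3P = 5P - 276 ⇒ 3170 = 8P ⇒ P = 396.25, q = 1705.25.
Δq = 1705.25 − 1394 = +311.25.

+311.25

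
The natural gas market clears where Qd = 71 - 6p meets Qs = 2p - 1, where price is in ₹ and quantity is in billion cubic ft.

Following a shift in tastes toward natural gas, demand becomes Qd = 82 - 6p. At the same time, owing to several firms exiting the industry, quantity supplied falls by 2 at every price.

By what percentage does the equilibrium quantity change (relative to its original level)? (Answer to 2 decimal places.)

Initially, 71 - 6p = 2p - 1, so 72 = 8p and p = 9, Q = 17.
With the change applied: demand Qd = 82 - 6p, supply Qs = 2p - 3.
New equilibrium: 82 - 6p = 2p - 3 ⇒ 85 = 8p ⇒ p = 10.625, Q = 18.25.
%ΔQ = (18.25 − 17) / 17 × 100 = +7.35%.

+7.35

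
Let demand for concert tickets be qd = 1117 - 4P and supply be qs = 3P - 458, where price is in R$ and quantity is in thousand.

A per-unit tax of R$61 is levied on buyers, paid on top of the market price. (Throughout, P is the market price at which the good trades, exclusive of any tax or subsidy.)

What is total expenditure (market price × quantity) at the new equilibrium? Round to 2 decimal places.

Before the shock: 1117 - 4P = 3P - 458 ⇒ 1575 = 7P ⇒ P = 225, q = 217.
Since buyers pay the price plus the tax, the effective demand curve becomes qd = 873 - 4P.
New equilibrium: 873 - 4P = 3P - 458 ⇒ 1331 = 7P ⇒ P = 1331/7 ≈ 190.1429, q = 787/7 ≈ 112.4286.
New expenditure = 190.1429 × 112.4286 = 21377.49.

21377.49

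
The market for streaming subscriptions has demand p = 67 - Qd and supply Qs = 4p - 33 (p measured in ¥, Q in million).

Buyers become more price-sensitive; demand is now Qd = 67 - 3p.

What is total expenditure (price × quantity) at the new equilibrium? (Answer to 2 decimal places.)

Original equilibrium: 67 - p = 4p - 33 gives 100 = 5p, so p = 20 and Q = 47.
The new curves are Qd = 67 - 3p (demand) and Qs = 4p - 33 (supply).
New equilibrium: 67 - 3p = 4p - 33 ⇒ 100 = 7p ⇒ p = 100/7 ≈ 14.2857, Q = 169/7 ≈ 24.1429.
New expenditure = 14.2857 × 24.1429 = 344.90.

344.90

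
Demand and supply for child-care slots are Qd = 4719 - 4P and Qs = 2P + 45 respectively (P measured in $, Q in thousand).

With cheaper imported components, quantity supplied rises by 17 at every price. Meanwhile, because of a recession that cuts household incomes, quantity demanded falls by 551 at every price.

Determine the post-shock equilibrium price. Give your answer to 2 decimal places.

Initially, 4719 - 4P = 2P + 45, so 4674 = 6P and P = 779, Q = 1603.
The new curves are Qd = 4168 - 4P (demand) and Qs = 2P + 62 (supply).
Clearing the new market: 4168 - 4P = 2P + 62, so P = 2053/3 ≈ 684.3333 and Q = 4292/3 ≈ 1430.6667.

684.33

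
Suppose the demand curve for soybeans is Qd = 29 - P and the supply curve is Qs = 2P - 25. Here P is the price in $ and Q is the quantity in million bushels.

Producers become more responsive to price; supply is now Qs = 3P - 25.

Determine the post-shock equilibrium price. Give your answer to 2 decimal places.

Before the shock: 29 - P = 2P - 25 ⇒ 54 = 3P ⇒ P = 18, Q = 11.
The new curves are Qd = 29 - P (demand) and Qs = 3P - 25 (supply).
Setting them equal: 29 - P = 3P - 25 → 54 = 4P, so P = 13.5 and Q = 15.5.

13.50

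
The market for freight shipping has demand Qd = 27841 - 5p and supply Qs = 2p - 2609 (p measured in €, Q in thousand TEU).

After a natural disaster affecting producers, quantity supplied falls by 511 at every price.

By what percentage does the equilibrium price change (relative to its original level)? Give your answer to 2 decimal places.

Original equilibrium: 27841 - 5p = 2p - 2609 gives 30450 = 7p, so p = 4350 and Q = 6091.
After the shift, demand is Qd = 27841 - 5p and supply is Qs = 2p - 3120.
Equate the new curves: 27841 - 5p = 2p - 3120, giving 30961 = 7p, p = 4423, Q = 5726.
%Δp = (4423 − 4350) / 4350 × 100 = +1.68%.

+1.68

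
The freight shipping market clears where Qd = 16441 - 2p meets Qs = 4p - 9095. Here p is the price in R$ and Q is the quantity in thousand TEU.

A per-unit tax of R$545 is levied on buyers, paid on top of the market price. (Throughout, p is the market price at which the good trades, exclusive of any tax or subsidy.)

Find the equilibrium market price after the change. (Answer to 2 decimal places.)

4074.33

Solve the original market: 16441 - 2p = 4p - 9095, hence p = 4256 and Q = 7929.
Since buyers pay the price plus the tax, the effective demand curve becomes Qd = 15351 - 2p.
New equilibrium: 15351 - 2p = 4p - 9095 ⇒ 24446 = 6p ⇒ p = 12223/3 ≈ 4074.3333, Q = 21607/3 ≈ 7202.3333.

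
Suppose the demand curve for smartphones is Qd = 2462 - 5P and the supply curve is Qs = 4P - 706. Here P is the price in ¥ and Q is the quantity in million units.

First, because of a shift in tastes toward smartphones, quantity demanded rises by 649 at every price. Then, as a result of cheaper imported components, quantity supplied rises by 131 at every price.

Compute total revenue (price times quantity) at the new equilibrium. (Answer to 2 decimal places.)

Initially, 2462 - 5P = 4P - 706, so 3168 = 9P and P = 352, Q = 702.
The new curves are Qd = 3111 - 5P (demand) and Qs = 4P - 575 (supply).
Setting them equal: 3111 - 5P = 4P - 575 → 3686 = 9P, so P = 3686/9 ≈ 409.5556 and Q = 9569/9 ≈ 1063.2222.
New expenditure = 409.5556 × 1063.2222 = 435448.57.

435448.57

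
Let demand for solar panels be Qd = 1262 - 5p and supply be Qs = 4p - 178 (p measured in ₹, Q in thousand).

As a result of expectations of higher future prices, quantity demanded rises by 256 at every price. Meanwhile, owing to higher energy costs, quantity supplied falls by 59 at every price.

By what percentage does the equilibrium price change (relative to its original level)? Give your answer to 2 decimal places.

Original equilibrium: 1262 - 5p = 4p - 178 gives 1440 = 9p, so p = 160 and Q = 462.
After the shift, demand is Qd = 1518 - 5p and supply is Qs = 4p - 237.
Setting them equal: 1518 - 5p = 4p - 237 → 1755 = 9p, so p = 195 and Q = 543.
%Δp = (195 − 160) / 160 × 100 = +21.88%.

+21.88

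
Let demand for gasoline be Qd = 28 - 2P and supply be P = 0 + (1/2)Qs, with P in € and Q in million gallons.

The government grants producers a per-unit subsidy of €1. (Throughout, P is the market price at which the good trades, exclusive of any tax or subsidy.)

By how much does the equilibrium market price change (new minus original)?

Initially, 28 - 2P = 2P, so 28 = 4P and P = 7, Q = 14.
Since sellers receive the price plus the subsidy, the effective supply curve becomes Qs = 2P + 2.
Clearing the new market: 28 - 2P = 2P + 2, so P = 6.5 and Q = 15.
ΔP = 6.5 − 7 = -0.5.

-0.5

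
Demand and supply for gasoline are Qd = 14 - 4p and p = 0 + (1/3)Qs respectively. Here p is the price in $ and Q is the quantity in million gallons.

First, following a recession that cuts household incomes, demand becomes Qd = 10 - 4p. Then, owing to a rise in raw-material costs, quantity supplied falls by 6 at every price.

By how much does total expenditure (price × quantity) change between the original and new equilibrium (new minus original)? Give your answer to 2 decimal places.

-10.04

Solve the original market: 14 - 4p = 3p, hence p = 2 and Q = 6.
The new curves are Qd = 10 - 4p (demand) and Qs = 3p - 6 (supply).
Equate the new curves: 10 - 4p = 3p - 6, giving 16 = 7p, p = 16/7 ≈ 2.2857, Q = 6/7 ≈ 0.8571.
Expenditure moves from 2×6 = 12 to 2.2857×0.8571 = 1.9592; change = -10.04.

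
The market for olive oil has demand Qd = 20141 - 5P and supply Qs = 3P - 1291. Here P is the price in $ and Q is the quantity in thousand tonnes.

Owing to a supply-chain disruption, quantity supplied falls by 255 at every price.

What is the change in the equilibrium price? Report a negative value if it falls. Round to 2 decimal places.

+31.88

Before the shock: 20141 - 5P = 3P - 1291 ⇒ 21432 = 8P ⇒ P = 2679, Q = 6746.
With the change applied: demand Qd = 20141 - 5P, supply Qs = 3P - 1546.
Setting them equal: 20141 - 5P = 3P - 1546 → 21687 = 8P, so P = 2710.875 and Q = 6586.625.
ΔP = 2710.875 − 2679 = +31.88.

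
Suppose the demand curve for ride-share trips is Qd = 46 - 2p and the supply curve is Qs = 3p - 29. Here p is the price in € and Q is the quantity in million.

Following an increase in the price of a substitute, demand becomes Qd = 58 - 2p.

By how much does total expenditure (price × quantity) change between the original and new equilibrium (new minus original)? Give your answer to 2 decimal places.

Initially, 46 - 2p = 3p - 29, so 75 = 5p and p = 15, Q = 16.
With the change applied: demand Qd = 58 - 2p, supply Qs = 3p - 29.
Setting them equal: 58 - 2p = 3p - 29 → 87 = 5p, so p = 17.4 and Q = 23.2.
Expenditure moves from 15×16 = 240 to 17.4×23.2 = 403.68; change = +163.68.

+163.68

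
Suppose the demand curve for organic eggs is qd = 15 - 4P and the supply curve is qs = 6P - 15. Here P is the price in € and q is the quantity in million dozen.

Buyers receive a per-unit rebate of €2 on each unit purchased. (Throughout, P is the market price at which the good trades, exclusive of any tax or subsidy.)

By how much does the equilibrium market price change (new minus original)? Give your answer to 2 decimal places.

Solve the original market: 15 - 4P = 6P - 15, hence P = 3 and q = 3.
Since buyers' out-of-pocket price is the market price minus the rebate, the effective demand curve becomes qd = 23 - 4P.
New equilibrium: 23 - 4P = 6P - 15 ⇒ 38 = 10P ⇒ P = 3.8, q = 7.8.
ΔP = 3.8 − 3 = +0.80.

+0.80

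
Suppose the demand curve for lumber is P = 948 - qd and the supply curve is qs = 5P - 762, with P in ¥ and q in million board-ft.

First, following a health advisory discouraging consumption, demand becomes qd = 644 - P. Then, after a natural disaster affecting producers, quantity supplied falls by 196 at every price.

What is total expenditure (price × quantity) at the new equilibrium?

100659

Initially, 948 - P = 5P - 762, so 1710 = 6P and P = 285, q = 663.
The new curves are qd = 644 - P (demand) and qs = 5P - 958 (supply).
Setting them equal: 644 - P = 5P - 958 → 1602 = 6P, so P = 267 and q = 377.
New expenditure = 267 × 377 = 100659.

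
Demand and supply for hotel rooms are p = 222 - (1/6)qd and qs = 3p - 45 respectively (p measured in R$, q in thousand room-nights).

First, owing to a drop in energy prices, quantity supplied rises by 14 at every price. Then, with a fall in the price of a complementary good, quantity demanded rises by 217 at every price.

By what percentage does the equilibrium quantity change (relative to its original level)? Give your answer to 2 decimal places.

Solve the original market: 1332 - 6p = 3p - 45, hence p = 153 and q = 414.
After the shift, demand is qd = 1549 - 6p and supply is qs = 3p - 31.
Setting them equal: 1549 - 6p = 3p - 31 → 1580 = 9p, so p = 1580/9 ≈ 175.5556 and q = 1487/3 ≈ 495.6667.
%Δq = (495.6667 − 414) / 414 × 100 = +19.73%.

+19.73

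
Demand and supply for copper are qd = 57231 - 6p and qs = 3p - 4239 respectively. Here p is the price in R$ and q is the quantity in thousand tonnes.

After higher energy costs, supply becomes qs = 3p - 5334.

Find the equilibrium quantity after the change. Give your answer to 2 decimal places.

15521.00

Original equilibrium: 57231 - 6p = 3p - 4239 gives 61470 = 9p, so p = 6830 and q = 16251.
The shock moves the curves to qd = 57231 - 6p and qs = 3p - 5334.
Clearing the new market: 57231 - 6p = 3p - 5334, so p = 20855/3 ≈ 6951.6667 and q = 15521.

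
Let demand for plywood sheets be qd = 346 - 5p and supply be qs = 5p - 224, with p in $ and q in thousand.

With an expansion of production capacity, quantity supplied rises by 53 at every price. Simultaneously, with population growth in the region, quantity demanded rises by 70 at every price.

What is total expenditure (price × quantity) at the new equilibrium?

Initially, 346 - 5p = 5p - 224, so 570 = 10p and p = 57, q = 61.
With the change applied: demand qd = 416 - 5p, supply qs = 5p - 171.
New equilibrium: 416 - 5p = 5p - 171 ⇒ 587 = 10p ⇒ p = 58.7, q = 122.5.
New expenditure = 58.7 × 122.5 = 7190.75.

7190.75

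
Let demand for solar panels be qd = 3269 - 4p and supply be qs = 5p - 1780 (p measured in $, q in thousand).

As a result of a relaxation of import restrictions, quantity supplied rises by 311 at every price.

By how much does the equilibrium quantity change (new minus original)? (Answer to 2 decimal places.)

Solve the original market: 3269 - 4p = 5p - 1780, hence p = 561 and q = 1025.
With the change applied: demand qd = 3269 - 4p, supply qs = 5p - 1469.
Equate the new curves: 3269 - 4p = 5p - 1469, giving 4738 = 9p, p = 4738/9 ≈ 526.4444, q = 10469/9 ≈ 1163.2222.
Δq = 1163.2222 − 1025 = +138.22.

+138.22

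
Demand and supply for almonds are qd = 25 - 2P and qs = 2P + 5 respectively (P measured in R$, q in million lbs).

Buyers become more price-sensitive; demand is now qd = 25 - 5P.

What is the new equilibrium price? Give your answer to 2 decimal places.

2.86

Before the shock: 25 - 2P = 2P + 5 ⇒ 20 = 4P ⇒ P = 5, q = 15.
After the shift, demand is qd = 25 - 5P and supply is qs = 2P + 5.
Clearing the new market: 25 - 5P = 2P + 5, so P = 20/7 ≈ 2.8571 and q = 75/7 ≈ 10.7143.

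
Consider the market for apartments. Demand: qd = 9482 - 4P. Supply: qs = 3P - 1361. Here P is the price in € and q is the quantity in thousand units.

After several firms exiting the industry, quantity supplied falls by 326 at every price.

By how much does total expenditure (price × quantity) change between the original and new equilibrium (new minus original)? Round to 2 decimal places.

Before the shock: 9482 - 4P = 3P - 1361 ⇒ 10843 = 7P ⇒ P = 1549, q = 3286.
After the shift, demand is qd = 9482 - 4P and supply is qs = 3P - 1687.
Equate the new curves: 9482 - 4P = 3P - 1687, giving 11169 = 7P, P = 11169/7 ≈ 1595.5714, q = 21698/7 ≈ 3099.7143.
Expenditure moves from 1549×3286 = 5090014 to 1595.5714×3099.7143 = 4945815.5510; change = -144198.45.

-144198.45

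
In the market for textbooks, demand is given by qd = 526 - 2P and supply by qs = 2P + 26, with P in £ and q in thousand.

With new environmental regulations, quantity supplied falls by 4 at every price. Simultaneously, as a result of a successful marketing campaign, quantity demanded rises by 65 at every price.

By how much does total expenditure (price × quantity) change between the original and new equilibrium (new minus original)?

+9099.625

Original equilibrium: 526 - 2P = 2P + 26 gives 500 = 4P, so P = 125 and q = 276.
With the change applied: demand qd = 591 - 2P, supply qs = 2P + 22.
New equilibrium: 591 - 2P = 2P + 22 ⇒ 569 = 4P ⇒ P = 142.25, q = 306.5.
Expenditure moves from 125×276 = 34500 to 142.25×306.5 = 43599.625; change = +9099.625.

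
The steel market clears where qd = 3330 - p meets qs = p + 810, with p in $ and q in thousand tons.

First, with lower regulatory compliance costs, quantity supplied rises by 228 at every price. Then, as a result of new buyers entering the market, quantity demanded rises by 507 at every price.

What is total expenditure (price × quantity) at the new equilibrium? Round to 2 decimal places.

3411281.25

Initially, 3330 - p = p + 810, so 2520 = 2p and p = 1260, q = 2070.
The new curves are qd = 3837 - p (demand) and qs = p + 1038 (supply).
Clearing the new market: 3837 - p = p + 1038, so p = 1399.5 and q = 2437.5.
New expenditure = 1399.5 × 2437.5 = 3411281.25.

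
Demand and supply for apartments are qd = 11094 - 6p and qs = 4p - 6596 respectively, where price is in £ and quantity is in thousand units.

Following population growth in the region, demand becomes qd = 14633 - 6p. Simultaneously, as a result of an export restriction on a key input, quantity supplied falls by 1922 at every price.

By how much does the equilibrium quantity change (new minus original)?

Solve the original market: 11094 - 6p = 4p - 6596, hence p = 1769 and q = 480.
The shock moves the curves to qd = 14633 - 6p and qs = 4p - 8518.
Clearing the new market: 14633 - 6p = 4p - 8518, so p = 2315.1 and q = 742.4.
Δq = 742.4 − 480 = +262.4.

+262.4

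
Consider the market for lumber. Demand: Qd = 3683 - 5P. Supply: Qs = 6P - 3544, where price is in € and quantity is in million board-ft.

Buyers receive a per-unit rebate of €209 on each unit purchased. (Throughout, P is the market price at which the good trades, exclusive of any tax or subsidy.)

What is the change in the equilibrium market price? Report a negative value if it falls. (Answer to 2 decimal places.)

+95.00

Before the shock: 3683 - 5P = 6P - 3544 ⇒ 7227 = 11P ⇒ P = 657, Q = 398.
Since buyers' out-of-pocket price is the market price minus the rebate, the effective demand curve becomes Qd = 4728 - 5P.
New equilibrium: 4728 - 5P = 6P - 3544 ⇒ 8272 = 11P ⇒ P = 752, Q = 968.
ΔP = 752 − 657 = +95.00.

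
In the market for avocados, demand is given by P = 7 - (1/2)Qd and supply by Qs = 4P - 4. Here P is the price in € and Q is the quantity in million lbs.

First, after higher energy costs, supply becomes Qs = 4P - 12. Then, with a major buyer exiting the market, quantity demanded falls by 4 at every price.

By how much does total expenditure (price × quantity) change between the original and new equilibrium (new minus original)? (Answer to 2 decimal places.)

Solve the original market: 14 - 2P = 4P - 4, hence P = 3 and Q = 8.
After the shift, demand is Qd = 10 - 2P and supply is Qs = 4P - 12.
Equate the new curves: 10 - 2P = 4P - 12, giving 22 = 6P, P = 11/3 ≈ 3.6667, Q = 8/3 ≈ 2.6667.
Expenditure moves from 3×8 = 24 to 3.6667×2.6667 = 9.7778; change = -14.22.

-14.22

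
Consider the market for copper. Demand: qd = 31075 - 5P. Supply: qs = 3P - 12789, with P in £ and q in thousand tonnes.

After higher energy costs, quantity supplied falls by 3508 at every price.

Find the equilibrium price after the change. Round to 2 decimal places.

Before the shock: 31075 - 5P = 3P - 12789 ⇒ 43864 = 8P ⇒ P = 5483, q = 3660.
The new curves are qd = 31075 - 5P (demand) and qs = 3P - 16297 (supply).
Clearing the new market: 31075 - 5P = 3P - 16297, so P = 5921.5 and q = 1467.5.

5921.50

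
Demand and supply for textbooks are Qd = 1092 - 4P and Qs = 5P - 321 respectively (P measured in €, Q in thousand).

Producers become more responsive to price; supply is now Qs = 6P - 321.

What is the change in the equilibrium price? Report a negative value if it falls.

Initially, 1092 - 4P = 5P - 321, so 1413 = 9P and P = 157, Q = 464.
After the shift, demand is Qd = 1092 - 4P and supply is Qs = 6P - 321.
Clearing the new market: 1092 - 4P = 6P - 321, so P = 141.3 and Q = 526.8.
ΔP = 141.3 − 157 = -15.7.

-15.7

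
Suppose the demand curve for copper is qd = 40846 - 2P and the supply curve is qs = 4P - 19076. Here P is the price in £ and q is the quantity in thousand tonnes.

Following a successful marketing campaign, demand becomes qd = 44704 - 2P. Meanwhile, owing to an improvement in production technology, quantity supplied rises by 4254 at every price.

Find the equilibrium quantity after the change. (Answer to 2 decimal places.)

24862.00

Original equilibrium: 40846 - 2P = 4P - 19076 gives 59922 = 6P, so P = 9987 and q = 20872.
With the change applied: demand qd = 44704 - 2P, supply qs = 4P - 14822.
Equate the new curves: 44704 - 2P = 4P - 14822, giving 59526 = 6P, P = 9921, q = 24862.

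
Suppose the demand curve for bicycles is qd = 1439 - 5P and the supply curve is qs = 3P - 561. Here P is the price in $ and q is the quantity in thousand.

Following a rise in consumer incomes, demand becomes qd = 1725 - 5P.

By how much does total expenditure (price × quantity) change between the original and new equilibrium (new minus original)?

Original equilibrium: 1439 - 5P = 3P - 561 gives 2000 = 8P, so P = 250 and q = 189.
After the shift, demand is qd = 1725 - 5P and supply is qs = 3P - 561.
Clearing the new market: 1725 - 5P = 3P - 561, so P = 285.75 and q = 296.25.
Expenditure moves from 250×189 = 47250 to 285.75×296.25 = 84653.4375; change = +37403.4375.

+37403.4375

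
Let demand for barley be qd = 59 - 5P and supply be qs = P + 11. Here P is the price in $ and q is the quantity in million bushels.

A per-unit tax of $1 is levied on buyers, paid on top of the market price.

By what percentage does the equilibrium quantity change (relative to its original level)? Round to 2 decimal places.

Solve the original market: 59 - 5P = P + 11, hence P = 8 and q = 19.
Since buyers pay the price plus the tax, the effective demand curve becomes qd = 54 - 5P.
Clearing the new market: 54 - 5P = P + 11, so P = 43/6 ≈ 7.1667 and q = 109/6 ≈ 18.1667.
%Δq = (18.1667 − 19) / 19 × 100 = -4.39%.

-4.39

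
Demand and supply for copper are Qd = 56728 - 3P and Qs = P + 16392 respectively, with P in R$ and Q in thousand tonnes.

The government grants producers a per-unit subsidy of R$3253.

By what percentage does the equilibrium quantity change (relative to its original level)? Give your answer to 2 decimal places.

Solve the original market: 56728 - 3P = P + 16392, hence P = 10084 and Q = 26476.
Since sellers receive the price plus the subsidy, the effective supply curve becomes Qs = P + 19645.
New equilibrium: 56728 - 3P = P + 19645 ⇒ 37083 = 4P ⇒ P = 9270.75, Q = 28915.75.
%ΔQ = (28915.75 − 26476) / 26476 × 100 = +9.21%.

+9.21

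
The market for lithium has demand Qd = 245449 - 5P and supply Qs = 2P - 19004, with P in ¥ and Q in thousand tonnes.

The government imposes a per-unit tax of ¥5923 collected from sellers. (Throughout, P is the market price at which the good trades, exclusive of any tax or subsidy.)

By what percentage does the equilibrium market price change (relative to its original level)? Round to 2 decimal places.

Original equilibrium: 245449 - 5P = 2P - 19004 gives 264453 = 7P, so P = 37779 and Q = 56554.
Since sellers keep the price net of the tax, the effective supply curve becomes Qs = 2P - 30850.
Equate the new curves: 245449 - 5P = 2P - 30850, giving 276299 = 7P, P = 276299/7 ≈ 39471.2857, Q = 336648/7 ≈ 48092.5714.
%ΔP = (39471.2857 − 37779) / 37779 × 100 = +4.48%.

+4.48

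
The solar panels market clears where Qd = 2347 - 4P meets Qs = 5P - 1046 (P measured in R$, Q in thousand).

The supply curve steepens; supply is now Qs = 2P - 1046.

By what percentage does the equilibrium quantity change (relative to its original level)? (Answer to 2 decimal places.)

-89.87

Before the shock: 2347 - 4P = 5P - 1046 ⇒ 3393 = 9P ⇒ P = 377, Q = 839.
After the shift, demand is Qd = 2347 - 4P and supply is Qs = 2P - 1046.
Clearing the new market: 2347 - 4P = 2P - 1046, so P = 565.5 and Q = 85.
%ΔQ = (85 − 839) / 839 × 100 = -89.87%.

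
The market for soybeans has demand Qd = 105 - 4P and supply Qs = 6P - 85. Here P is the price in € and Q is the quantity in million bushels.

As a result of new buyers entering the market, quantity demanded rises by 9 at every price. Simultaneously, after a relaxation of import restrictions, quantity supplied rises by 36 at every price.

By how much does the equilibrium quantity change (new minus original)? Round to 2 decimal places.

+19.80

Solve the original market: 105 - 4P = 6P - 85, hence P = 19 and Q = 29.
The new curves are Qd = 114 - 4P (demand) and Qs = 6P - 49 (supply).
New equilibrium: 114 - 4P = 6P - 49 ⇒ 163 = 10P ⇒ P = 16.3, Q = 48.8.
ΔQ = 48.8 − 29 = +19.80.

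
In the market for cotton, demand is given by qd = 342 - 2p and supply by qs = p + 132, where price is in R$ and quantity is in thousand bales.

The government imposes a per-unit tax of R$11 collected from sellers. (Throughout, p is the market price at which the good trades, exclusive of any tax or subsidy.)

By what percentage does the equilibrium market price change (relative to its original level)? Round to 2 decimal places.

+5.24

Before the shock: 342 - 2p = p + 132 ⇒ 210 = 3p ⇒ p = 70, q = 202.
Since sellers keep the price net of the tax, the effective supply curve becomes qs = p + 121.
Setting them equal: 342 - 2p = p + 121 → 221 = 3p, so p = 221/3 ≈ 73.6667 and q = 584/3 ≈ 194.6667.
%Δp = (73.6667 − 70) / 70 × 100 = +5.24%.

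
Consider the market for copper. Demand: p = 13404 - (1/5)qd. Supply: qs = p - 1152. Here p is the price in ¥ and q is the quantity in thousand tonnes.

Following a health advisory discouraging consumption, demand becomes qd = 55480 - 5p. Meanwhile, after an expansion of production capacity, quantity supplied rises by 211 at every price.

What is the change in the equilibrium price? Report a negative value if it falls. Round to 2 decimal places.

Initially, 67020 - 5p = p - 1152, so 68172 = 6p and p = 11362, q = 10210.
The new curves are qd = 55480 - 5p (demand) and qs = p - 941 (supply).
Equate the new curves: 55480 - 5p = p - 941, giving 56421 = 6p, p = 9403.5, q = 8462.5.
Δp = 9403.5 − 11362 = -1958.50.

-1958.50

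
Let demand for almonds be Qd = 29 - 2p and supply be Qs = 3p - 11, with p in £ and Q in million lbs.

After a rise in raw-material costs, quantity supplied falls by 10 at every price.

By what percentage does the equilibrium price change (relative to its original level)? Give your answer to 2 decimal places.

+25.00

Solve the original market: 29 - 2p = 3p - 11, hence p = 8 and Q = 13.
The new curves are Qd = 29 - 2p (demand) and Qs = 3p - 21 (supply).
Clearing the new market: 29 - 2p = 3p - 21, so p = 10 and Q = 9.
%Δp = (10 − 8) / 8 × 100 = +25.00%.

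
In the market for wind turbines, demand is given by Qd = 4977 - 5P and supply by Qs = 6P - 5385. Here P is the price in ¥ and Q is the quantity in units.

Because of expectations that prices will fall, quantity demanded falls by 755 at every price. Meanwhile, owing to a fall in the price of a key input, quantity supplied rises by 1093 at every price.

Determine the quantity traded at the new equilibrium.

352

Initially, 4977 - 5P = 6P - 5385, so 10362 = 11P and P = 942, Q = 267.
The shock moves the curves to Qd = 4222 - 5P and Qs = 6P - 4292.
New equilibrium: 4222 - 5P = 6P - 4292 ⇒ 8514 = 11P ⇒ P = 774, Q = 352.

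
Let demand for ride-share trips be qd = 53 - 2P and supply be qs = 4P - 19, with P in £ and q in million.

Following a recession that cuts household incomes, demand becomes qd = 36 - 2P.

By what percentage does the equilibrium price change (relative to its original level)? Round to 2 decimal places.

Before the shock: 53 - 2P = 4P - 19 ⇒ 72 = 6P ⇒ P = 12, q = 29.
The shock moves the curves to qd = 36 - 2P and qs = 4P - 19.
Equate the new curves: 36 - 2P = 4P - 19, giving 55 = 6P, P = 55/6 ≈ 9.1667, q = 53/3 ≈ 17.6667.
%ΔP = (9.1667 − 12) / 12 × 100 = -23.61%.

-23.61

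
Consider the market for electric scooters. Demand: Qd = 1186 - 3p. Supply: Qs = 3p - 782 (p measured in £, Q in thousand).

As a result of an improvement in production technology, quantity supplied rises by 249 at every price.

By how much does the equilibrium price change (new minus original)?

Initially, 1186 - 3p = 3p - 782, so 1968 = 6p and p = 328, Q = 202.
After the shift, demand is Qd = 1186 - 3p and supply is Qs = 3p - 533.
Equate the new curves: 1186 - 3p = 3p - 533, giving 1719 = 6p, p = 286.5, Q = 326.5.
Δp = 286.5 − 328 = -41.5.

-41.5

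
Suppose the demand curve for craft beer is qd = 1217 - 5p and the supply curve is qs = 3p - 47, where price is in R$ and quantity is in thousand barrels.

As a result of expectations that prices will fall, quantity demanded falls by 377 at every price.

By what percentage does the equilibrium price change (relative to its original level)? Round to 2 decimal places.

Original equilibrium: 1217 - 5p = 3p - 47 gives 1264 = 8p, so p = 158 and q = 427.
With the change applied: demand qd = 840 - 5p, supply qs = 3p - 47.
Setting them equal: 840 - 5p = 3p - 47 → 887 = 8p, so p = 110.875 and q = 285.625.
%Δp = (110.875 − 158) / 158 × 100 = -29.83%.

-29.83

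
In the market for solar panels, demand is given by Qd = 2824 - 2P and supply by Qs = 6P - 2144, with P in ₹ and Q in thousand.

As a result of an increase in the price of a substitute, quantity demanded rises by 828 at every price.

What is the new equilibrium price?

Initially, 2824 - 2P = 6P - 2144, so 4968 = 8P and P = 621, Q = 1582.
With the change applied: demand Qd = 3652 - 2P, supply Qs = 6P - 2144.
Setting them equal: 3652 - 2P = 6P - 2144 → 5796 = 8P, so P = 724.5 and Q = 2203.

724.5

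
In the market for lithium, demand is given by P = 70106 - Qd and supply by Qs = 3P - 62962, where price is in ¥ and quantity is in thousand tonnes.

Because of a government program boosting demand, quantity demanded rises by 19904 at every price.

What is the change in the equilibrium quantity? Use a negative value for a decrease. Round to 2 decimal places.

Solve the original market: 70106 - P = 3P - 62962, hence P = 33267 and Q = 36839.
The shock moves the curves to Qd = 90010 - P and Qs = 3P - 62962.
New equilibrium: 90010 - P = 3P - 62962 ⇒ 152972 = 4P ⇒ P = 38243, Q = 51767.
ΔQ = 51767 − 36839 = +14928.00.

+14928.00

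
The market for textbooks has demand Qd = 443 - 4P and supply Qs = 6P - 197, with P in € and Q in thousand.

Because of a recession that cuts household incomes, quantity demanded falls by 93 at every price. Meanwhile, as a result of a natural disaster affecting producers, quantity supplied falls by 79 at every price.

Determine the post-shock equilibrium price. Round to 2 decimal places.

Before the shock: 443 - 4P = 6P - 197 ⇒ 640 = 10P ⇒ P = 64, Q = 187.
The new curves are Qd = 350 - 4P (demand) and Qs = 6P - 276 (supply).
Setting them equal: 350 - 4P = 6P - 276 → 626 = 10P, so P = 62.6 and Q = 99.6.

62.60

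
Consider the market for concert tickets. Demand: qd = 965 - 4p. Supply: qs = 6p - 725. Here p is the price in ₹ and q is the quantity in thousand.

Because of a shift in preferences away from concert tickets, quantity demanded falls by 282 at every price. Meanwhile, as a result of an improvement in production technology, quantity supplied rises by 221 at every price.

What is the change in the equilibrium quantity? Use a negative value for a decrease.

-80.8

Initially, 965 - 4p = 6p - 725, so 1690 = 10p and p = 169, q = 289.
The shock moves the curves to qd = 683 - 4p and qs = 6p - 504.
Clearing the new market: 683 - 4p = 6p - 504, so p = 118.7 and q = 208.2.
Δq = 208.2 − 289 = -80.8.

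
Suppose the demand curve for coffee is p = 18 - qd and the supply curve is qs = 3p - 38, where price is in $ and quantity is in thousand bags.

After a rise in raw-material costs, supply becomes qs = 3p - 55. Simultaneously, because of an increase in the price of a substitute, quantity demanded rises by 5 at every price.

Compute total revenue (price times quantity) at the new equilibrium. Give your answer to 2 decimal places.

68.25

Before the shock: 18 - p = 3p - 38 ⇒ 56 = 4p ⇒ p = 14, q = 4.
With the change applied: demand qd = 23 - p, supply qs = 3p - 55.
Setting them equal: 23 - p = 3p - 55 → 78 = 4p, so p = 19.5 and q = 3.5.
New expenditure = 19.5 × 3.5 = 68.25.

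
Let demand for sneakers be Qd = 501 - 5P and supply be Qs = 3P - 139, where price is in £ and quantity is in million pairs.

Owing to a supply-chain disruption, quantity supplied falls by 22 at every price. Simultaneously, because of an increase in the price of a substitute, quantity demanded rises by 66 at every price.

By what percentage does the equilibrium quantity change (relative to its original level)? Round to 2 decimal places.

+10.89

Original equilibrium: 501 - 5P = 3P - 139 gives 640 = 8P, so P = 80 and Q = 101.
With the change applied: demand Qd = 567 - 5P, supply Qs = 3P - 161.
Clearing the new market: 567 - 5P = 3P - 161, so P = 91 and Q = 112.
%ΔQ = (112 − 101) / 101 × 100 = +10.89%.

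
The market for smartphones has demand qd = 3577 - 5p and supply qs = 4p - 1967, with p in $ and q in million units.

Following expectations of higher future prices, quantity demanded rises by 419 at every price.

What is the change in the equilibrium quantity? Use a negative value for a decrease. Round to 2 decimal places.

Original equilibrium: 3577 - 5p = 4p - 1967 gives 5544 = 9p, so p = 616 and q = 497.
After the shift, demand is qd = 3996 - 5p and supply is qs = 4p - 1967.
New equilibrium: 3996 - 5p = 4p - 1967 ⇒ 5963 = 9p ⇒ p = 5963/9 ≈ 662.5556, q = 6149/9 ≈ 683.2222.
Δq = 683.2222 − 497 = +186.22.

+186.22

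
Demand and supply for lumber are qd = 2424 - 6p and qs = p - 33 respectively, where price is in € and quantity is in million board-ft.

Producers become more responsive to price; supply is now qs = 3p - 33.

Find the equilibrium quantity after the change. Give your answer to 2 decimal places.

786.00

Initially, 2424 - 6p = p - 33, so 2457 = 7p and p = 351, q = 318.
The shock moves the curves to qd = 2424 - 6p and qs = 3p - 33.
Equate the new curves: 2424 - 6p = 3p - 33, giving 2457 = 9p, p = 273, q = 786.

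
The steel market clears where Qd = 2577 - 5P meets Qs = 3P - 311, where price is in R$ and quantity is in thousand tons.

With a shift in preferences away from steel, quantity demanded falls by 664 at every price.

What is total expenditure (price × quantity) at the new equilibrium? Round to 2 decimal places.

Original equilibrium: 2577 - 5P = 3P - 311 gives 2888 = 8P, so P = 361 and Q = 772.
The new curves are Qd = 1913 - 5P (demand) and Qs = 3P - 311 (supply).
Equate the new curves: 1913 - 5P = 3P - 311, giving 2224 = 8P, P = 278, Q = 523.
New expenditure = 278 × 523 = 145394.00.

145394.00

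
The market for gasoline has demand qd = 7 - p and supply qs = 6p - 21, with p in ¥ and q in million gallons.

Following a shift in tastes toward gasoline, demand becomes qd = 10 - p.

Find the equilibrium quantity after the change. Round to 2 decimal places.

Solve the original market: 7 - p = 6p - 21, hence p = 4 and q = 3.
After the shift, demand is qd = 10 - p and supply is qs = 6p - 21.
New equilibrium: 10 - p = 6p - 21 ⇒ 31 = 7p ⇒ p = 31/7 ≈ 4.4286, q = 39/7 ≈ 5.5714.

5.57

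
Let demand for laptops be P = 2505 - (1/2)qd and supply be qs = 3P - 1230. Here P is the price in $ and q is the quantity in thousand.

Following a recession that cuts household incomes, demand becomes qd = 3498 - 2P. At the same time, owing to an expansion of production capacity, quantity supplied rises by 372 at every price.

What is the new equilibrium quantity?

Initially, 5010 - 2P = 3P - 1230, so 6240 = 5P and P = 1248, q = 2514.
The shock moves the curves to qd = 3498 - 2P and qs = 3P - 858.
Equate the new curves: 3498 - 2P = 3P - 858, giving 4356 = 5P, P = 871.2, q = 1755.6.

1755.6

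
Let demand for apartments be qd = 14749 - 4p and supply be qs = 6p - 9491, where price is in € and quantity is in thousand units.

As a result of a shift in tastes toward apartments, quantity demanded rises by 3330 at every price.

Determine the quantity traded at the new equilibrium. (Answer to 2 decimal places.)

7051.00

Initially, 14749 - 4p = 6p - 9491, so 24240 = 10p and p = 2424, q = 5053.
The shock moves the curves to qd = 18079 - 4p and qs = 6p - 9491.
Setting them equal: 18079 - 4p = 6p - 9491 → 27570 = 10p, so p = 2757 and q = 7051.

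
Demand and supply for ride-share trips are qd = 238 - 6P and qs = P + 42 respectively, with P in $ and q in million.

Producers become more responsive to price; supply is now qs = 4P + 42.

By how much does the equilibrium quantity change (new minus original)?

+50.4

Original equilibrium: 238 - 6P = P + 42 gives 196 = 7P, so P = 28 and q = 70.
After the shift, demand is qd = 238 - 6P and supply is qs = 4P + 42.
Clearing the new market: 238 - 6P = 4P + 42, so P = 19.6 and q = 120.4.
Δq = 120.4 − 70 = +50.4.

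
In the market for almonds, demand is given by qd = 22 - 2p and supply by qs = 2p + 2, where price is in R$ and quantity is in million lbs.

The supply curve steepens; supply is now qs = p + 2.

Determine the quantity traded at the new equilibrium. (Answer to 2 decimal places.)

Initially, 22 - 2p = 2p + 2, so 20 = 4p and p = 5, q = 12.
The new curves are qd = 22 - 2p (demand) and qs = p + 2 (supply).
Clearing the new market: 22 - 2p = p + 2, so p = 20/3 ≈ 6.6667 and q = 26/3 ≈ 8.6667.

8.67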